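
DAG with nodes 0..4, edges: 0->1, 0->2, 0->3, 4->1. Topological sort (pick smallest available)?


Kahn's algorithm, process smallest node first
Order: [0, 2, 3, 4, 1]


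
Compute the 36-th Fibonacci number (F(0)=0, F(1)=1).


F(n)=F(n-1)+F(n-2)
...F(34)=5702887, F(35)=9227465, F(36)=14930352


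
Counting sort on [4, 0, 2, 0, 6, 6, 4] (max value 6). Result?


Count array: [2, 0, 1, 0, 2, 0, 2]
Reconstruct: [0, 0, 2, 4, 4, 6, 6]


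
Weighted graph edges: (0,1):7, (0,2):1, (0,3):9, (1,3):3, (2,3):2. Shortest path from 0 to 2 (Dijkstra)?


Dijkstra from 0:
Distances: {0: 0, 1: 6, 2: 1, 3: 3}
Shortest distance to 2 = 1, path = [0, 2]


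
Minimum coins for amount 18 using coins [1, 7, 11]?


dp[0]=0; dp[i]=1+min(dp[i-c] for c in coins)
...dp[13]=3, dp[14]=2, dp[15]=3, dp[16]=4, dp[17]=5, dp[18]=2
Minimum coins for 18 = 2


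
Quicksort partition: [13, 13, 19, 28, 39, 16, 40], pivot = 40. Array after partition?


Elements <= 40 go left of pivot.
Result: [13, 13, 19, 28, 39, 16, 40], pivot at index 6


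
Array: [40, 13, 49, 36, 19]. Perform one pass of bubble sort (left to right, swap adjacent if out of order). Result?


After one pass: [13, 40, 36, 19, 49]


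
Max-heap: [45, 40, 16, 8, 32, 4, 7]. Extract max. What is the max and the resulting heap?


Max = 45
Replace root with last, heapify down
Resulting heap: [40, 32, 16, 8, 7, 4]


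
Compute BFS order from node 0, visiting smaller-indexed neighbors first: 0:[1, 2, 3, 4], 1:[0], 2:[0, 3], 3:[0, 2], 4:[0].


BFS queue: start with [0]
Visit order: [0, 1, 2, 3, 4]


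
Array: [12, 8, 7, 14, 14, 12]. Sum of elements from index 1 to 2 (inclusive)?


Prefix sums: [0, 12, 20, 27, 41, 55, 67]
Sum[1..2] = prefix[3] - prefix[1] = 27 - 12 = 15


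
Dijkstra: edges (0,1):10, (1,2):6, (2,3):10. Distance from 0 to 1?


Dijkstra from 0:
Distances: {0: 0, 1: 10, 2: 16, 3: 26}
Shortest distance to 1 = 10, path = [0, 1]


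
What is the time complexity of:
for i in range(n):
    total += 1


Per nesting level: O(n) = O(n)
Complexity: O(n)


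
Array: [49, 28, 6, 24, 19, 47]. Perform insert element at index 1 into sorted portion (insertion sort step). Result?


After one pass: [28, 49, 6, 24, 19, 47]


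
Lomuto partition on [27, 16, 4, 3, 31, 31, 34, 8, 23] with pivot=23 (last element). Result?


Elements <= 23 go left of pivot.
Result: [16, 4, 3, 8, 23, 31, 34, 27, 31], pivot at index 4


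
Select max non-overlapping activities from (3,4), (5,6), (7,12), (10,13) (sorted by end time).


Greedy: pick earliest-ending, then skip overlaps.
Selected (3 activities): [(3, 4), (5, 6), (7, 12)]


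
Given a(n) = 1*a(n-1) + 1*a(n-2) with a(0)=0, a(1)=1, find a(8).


Build bottom-up:
...a(6)=8, a(7)=13, a(8)=1*13+1*8=21


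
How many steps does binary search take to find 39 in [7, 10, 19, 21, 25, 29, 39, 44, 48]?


Search for 39:
[0,8] mid=4 arr[4]=25
[5,8] mid=6 arr[6]=39
Total: 2 comparisons


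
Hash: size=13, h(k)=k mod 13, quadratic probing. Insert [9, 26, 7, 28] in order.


Insertions: 9->slot 9; 26->slot 0; 7->slot 7; 28->slot 2
Table: [26, None, 28, None, None, None, None, 7, None, 9, None, None, None]


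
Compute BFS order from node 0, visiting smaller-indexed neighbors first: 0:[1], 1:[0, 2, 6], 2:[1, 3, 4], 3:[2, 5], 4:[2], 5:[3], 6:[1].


BFS queue: start with [0]
Visit order: [0, 1, 2, 6, 3, 4, 5]


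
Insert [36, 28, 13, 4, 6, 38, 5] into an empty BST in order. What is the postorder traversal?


Root = 36; build tree by BST insertion.
Postorder traversal: [5, 6, 4, 13, 28, 38, 36]


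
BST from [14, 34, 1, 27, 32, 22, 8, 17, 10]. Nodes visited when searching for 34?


BST root = 14
Search for 34: compare at each node
Path: [14, 34]


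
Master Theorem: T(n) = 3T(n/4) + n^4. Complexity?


a=3, b=4, c=4. log_4(3)=0.792 < c=4. Case 3: O(n^c) = O(n^4)
Complexity: O(n^4)


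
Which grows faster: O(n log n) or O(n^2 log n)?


linearithmic grows slower than n^2 log n
O(n log n) is asymptotically smaller; O(n^2 log n) grows faster


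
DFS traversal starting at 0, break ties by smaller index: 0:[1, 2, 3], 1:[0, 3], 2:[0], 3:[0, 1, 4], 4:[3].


DFS stack-based: start with [0]
Visit order: [0, 1, 3, 4, 2]


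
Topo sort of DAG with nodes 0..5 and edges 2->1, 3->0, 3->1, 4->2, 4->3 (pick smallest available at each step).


Kahn's algorithm, process smallest node first
Order: [4, 2, 3, 0, 1, 5]


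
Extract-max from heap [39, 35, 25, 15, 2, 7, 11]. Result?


Max = 39
Replace root with last, heapify down
Resulting heap: [35, 15, 25, 11, 2, 7]


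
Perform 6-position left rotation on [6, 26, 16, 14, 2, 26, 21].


Left rotate by 6: [21, 6, 26, 16, 14, 2, 26]


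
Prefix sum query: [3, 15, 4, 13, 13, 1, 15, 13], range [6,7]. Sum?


Prefix sums: [0, 3, 18, 22, 35, 48, 49, 64, 77]
Sum[6..7] = prefix[8] - prefix[6] = 77 - 49 = 28


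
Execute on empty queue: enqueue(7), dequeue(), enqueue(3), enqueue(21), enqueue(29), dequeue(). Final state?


enqueue(7) -> [7]
dequeue() returns 7 -> []
enqueue(3) -> [3]
enqueue(21) -> [3, 21]
enqueue(29) -> [3, 21, 29]
dequeue() returns 3 -> [21, 29]
Final queue (front to back): [21, 29]


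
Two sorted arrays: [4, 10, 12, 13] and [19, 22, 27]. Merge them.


Compare heads, take smaller each step.
Merged: [4, 10, 12, 13, 19, 22, 27]


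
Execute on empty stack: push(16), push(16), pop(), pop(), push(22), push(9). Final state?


push(16) -> [16]
push(16) -> [16, 16]
pop() returns 16 -> [16]
pop() returns 16 -> []
push(22) -> [22]
push(9) -> [22, 9]
Final stack (bottom to top): [22, 9]


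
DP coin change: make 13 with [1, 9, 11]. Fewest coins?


dp[0]=0; dp[i]=1+min(dp[i-c] for c in coins)
...dp[8]=8, dp[9]=1, dp[10]=2, dp[11]=1, dp[12]=2, dp[13]=3
Minimum coins for 13 = 3


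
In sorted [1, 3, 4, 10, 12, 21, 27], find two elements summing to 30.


Two pointers: lo=0, hi=6
Found pair: (3, 27) summing to 30


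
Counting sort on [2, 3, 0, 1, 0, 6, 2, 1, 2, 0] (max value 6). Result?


Count array: [3, 2, 3, 1, 0, 0, 1]
Reconstruct: [0, 0, 0, 1, 1, 2, 2, 2, 3, 6]


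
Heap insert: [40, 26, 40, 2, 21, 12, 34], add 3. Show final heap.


Append 3: [40, 26, 40, 2, 21, 12, 34, 3]
Bubble up: swap idx 7(3) with idx 3(2)
Result: [40, 26, 40, 3, 21, 12, 34, 2]


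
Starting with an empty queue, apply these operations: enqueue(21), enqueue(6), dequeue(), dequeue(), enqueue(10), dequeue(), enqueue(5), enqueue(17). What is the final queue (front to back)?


enqueue(21) -> [21]
enqueue(6) -> [21, 6]
dequeue() returns 21 -> [6]
dequeue() returns 6 -> []
enqueue(10) -> [10]
dequeue() returns 10 -> []
enqueue(5) -> [5]
enqueue(17) -> [5, 17]
Final queue (front to back): [5, 17]


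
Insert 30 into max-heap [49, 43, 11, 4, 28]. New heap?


Append 30: [49, 43, 11, 4, 28, 30]
Bubble up: swap idx 5(30) with idx 2(11)
Result: [49, 43, 30, 4, 28, 11]


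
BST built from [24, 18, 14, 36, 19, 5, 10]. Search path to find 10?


BST root = 24
Search for 10: compare at each node
Path: [24, 18, 14, 5, 10]


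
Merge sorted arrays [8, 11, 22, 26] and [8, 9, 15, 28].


Compare heads, take smaller each step.
Merged: [8, 8, 9, 11, 15, 22, 26, 28]


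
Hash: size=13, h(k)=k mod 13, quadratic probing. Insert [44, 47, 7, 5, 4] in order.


Insertions: 44->slot 5; 47->slot 8; 7->slot 7; 5->slot 6; 4->slot 4
Table: [None, None, None, None, 4, 44, 5, 7, 47, None, None, None, None]


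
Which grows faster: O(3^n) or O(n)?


linear grows slower than exponential (base 3)
O(n) is asymptotically smaller; O(3^n) grows faster


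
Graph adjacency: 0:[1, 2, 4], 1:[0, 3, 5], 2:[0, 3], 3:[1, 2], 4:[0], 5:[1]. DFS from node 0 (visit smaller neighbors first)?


DFS stack-based: start with [0]
Visit order: [0, 1, 3, 2, 5, 4]


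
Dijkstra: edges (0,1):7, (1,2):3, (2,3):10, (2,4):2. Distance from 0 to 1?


Dijkstra from 0:
Distances: {0: 0, 1: 7, 2: 10, 3: 20, 4: 12}
Shortest distance to 1 = 7, path = [0, 1]


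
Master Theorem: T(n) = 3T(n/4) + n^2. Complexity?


a=3, b=4, c=2. log_4(3)=0.792 < c=2. Case 3: O(n^c) = O(n^2)
Complexity: O(n^2)


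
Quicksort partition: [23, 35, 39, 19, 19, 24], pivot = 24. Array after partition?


Elements <= 24 go left of pivot.
Result: [23, 19, 19, 24, 39, 35], pivot at index 3


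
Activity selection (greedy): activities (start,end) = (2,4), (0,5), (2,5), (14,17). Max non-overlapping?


Greedy: pick earliest-ending, then skip overlaps.
Selected (2 activities): [(2, 4), (14, 17)]


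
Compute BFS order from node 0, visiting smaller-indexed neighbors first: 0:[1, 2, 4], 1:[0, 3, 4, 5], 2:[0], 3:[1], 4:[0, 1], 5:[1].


BFS queue: start with [0]
Visit order: [0, 1, 2, 4, 3, 5]


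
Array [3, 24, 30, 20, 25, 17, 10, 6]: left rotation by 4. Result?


Left rotate by 4: [25, 17, 10, 6, 3, 24, 30, 20]


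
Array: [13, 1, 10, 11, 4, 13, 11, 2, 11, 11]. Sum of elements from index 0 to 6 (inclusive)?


Prefix sums: [0, 13, 14, 24, 35, 39, 52, 63, 65, 76, 87]
Sum[0..6] = prefix[7] - prefix[0] = 63 - 0 = 63


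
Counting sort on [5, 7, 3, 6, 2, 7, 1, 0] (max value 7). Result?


Count array: [1, 1, 1, 1, 0, 1, 1, 2]
Reconstruct: [0, 1, 2, 3, 5, 6, 7, 7]


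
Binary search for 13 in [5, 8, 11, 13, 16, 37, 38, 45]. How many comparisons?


Search for 13:
[0,7] mid=3 arr[3]=13
Total: 1 comparisons


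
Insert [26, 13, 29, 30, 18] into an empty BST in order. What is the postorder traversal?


Root = 26; build tree by BST insertion.
Postorder traversal: [18, 13, 30, 29, 26]


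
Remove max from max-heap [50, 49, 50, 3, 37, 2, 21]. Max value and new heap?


Max = 50
Replace root with last, heapify down
Resulting heap: [50, 49, 21, 3, 37, 2]


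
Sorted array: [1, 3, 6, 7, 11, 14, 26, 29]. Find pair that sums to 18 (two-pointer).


Two pointers: lo=0, hi=7
Found pair: (7, 11) summing to 18


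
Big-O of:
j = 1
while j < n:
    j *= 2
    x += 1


Per nesting level: O(log n) = O(log n)
Complexity: O(log n)


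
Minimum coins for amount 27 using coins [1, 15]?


dp[0]=0; dp[i]=1+min(dp[i-c] for c in coins)
...dp[22]=8, dp[23]=9, dp[24]=10, dp[25]=11, dp[26]=12, dp[27]=13
Minimum coins for 27 = 13


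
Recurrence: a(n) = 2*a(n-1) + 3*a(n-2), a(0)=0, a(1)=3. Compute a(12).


Build bottom-up:
...a(10)=44286, a(11)=132861, a(12)=2*132861+3*44286=398580


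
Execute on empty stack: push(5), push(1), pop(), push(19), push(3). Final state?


push(5) -> [5]
push(1) -> [5, 1]
pop() returns 1 -> [5]
push(19) -> [5, 19]
push(3) -> [5, 19, 3]
Final stack (bottom to top): [5, 19, 3]


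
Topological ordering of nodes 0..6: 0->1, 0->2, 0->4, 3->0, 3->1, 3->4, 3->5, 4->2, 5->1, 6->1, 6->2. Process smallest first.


Kahn's algorithm, process smallest node first
Order: [3, 0, 4, 5, 6, 1, 2]


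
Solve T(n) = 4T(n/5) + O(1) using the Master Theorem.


a=4, b=5, c=0. log_5(4)=0.861 > c=0. Case 1: O(n^log_b(a)) = O(n^0.861)
Complexity: O(n^0.861)


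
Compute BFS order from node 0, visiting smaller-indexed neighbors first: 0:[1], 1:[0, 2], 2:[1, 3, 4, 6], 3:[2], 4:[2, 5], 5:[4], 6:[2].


BFS queue: start with [0]
Visit order: [0, 1, 2, 3, 4, 6, 5]


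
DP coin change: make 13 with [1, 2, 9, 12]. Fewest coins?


dp[0]=0; dp[i]=1+min(dp[i-c] for c in coins)
...dp[8]=4, dp[9]=1, dp[10]=2, dp[11]=2, dp[12]=1, dp[13]=2
Minimum coins for 13 = 2


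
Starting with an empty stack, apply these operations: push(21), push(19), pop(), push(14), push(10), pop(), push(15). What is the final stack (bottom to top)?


push(21) -> [21]
push(19) -> [21, 19]
pop() returns 19 -> [21]
push(14) -> [21, 14]
push(10) -> [21, 14, 10]
pop() returns 10 -> [21, 14]
push(15) -> [21, 14, 15]
Final stack (bottom to top): [21, 14, 15]


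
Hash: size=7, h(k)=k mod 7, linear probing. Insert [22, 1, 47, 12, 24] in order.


Insertions: 22->slot 1; 1->slot 2; 47->slot 5; 12->slot 6; 24->slot 3
Table: [None, 22, 1, 24, None, 47, 12]


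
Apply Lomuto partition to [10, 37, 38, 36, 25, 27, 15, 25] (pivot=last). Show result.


Elements <= 25 go left of pivot.
Result: [10, 25, 15, 25, 37, 27, 38, 36], pivot at index 3


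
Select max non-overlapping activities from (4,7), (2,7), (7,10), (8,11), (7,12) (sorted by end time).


Greedy: pick earliest-ending, then skip overlaps.
Selected (2 activities): [(4, 7), (7, 10)]


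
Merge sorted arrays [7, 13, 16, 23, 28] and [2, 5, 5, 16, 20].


Compare heads, take smaller each step.
Merged: [2, 5, 5, 7, 13, 16, 16, 20, 23, 28]


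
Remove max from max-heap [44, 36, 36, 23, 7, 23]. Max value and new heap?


Max = 44
Replace root with last, heapify down
Resulting heap: [36, 23, 36, 23, 7]


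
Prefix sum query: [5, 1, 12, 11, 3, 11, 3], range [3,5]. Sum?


Prefix sums: [0, 5, 6, 18, 29, 32, 43, 46]
Sum[3..5] = prefix[6] - prefix[3] = 43 - 18 = 25


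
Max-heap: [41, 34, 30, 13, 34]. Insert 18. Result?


Append 18: [41, 34, 30, 13, 34, 18]
Bubble up: no swaps needed
Result: [41, 34, 30, 13, 34, 18]


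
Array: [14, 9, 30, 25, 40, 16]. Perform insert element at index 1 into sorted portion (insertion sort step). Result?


After one pass: [9, 14, 30, 25, 40, 16]


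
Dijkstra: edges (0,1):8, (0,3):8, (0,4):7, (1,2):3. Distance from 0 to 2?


Dijkstra from 0:
Distances: {0: 0, 1: 8, 2: 11, 3: 8, 4: 7}
Shortest distance to 2 = 11, path = [0, 1, 2]


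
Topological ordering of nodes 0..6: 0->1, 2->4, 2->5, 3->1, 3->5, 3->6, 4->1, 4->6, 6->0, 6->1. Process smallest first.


Kahn's algorithm, process smallest node first
Order: [2, 3, 4, 5, 6, 0, 1]


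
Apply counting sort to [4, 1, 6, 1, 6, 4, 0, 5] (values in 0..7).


Count array: [1, 2, 0, 0, 2, 1, 2, 0]
Reconstruct: [0, 1, 1, 4, 4, 5, 6, 6]


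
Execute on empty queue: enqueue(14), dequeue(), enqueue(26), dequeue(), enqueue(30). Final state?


enqueue(14) -> [14]
dequeue() returns 14 -> []
enqueue(26) -> [26]
dequeue() returns 26 -> []
enqueue(30) -> [30]
Final queue (front to back): [30]


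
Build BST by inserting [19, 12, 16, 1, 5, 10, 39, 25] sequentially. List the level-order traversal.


Root = 19; build tree by BST insertion.
Level-Order traversal: [19, 12, 39, 1, 16, 25, 5, 10]


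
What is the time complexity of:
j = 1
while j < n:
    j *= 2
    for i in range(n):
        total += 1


Per nesting level: O(log n) * O(n) = O(n log n)
Complexity: O(n log n)


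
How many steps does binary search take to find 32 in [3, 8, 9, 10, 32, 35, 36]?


Search for 32:
[0,6] mid=3 arr[3]=10
[4,6] mid=5 arr[5]=35
[4,4] mid=4 arr[4]=32
Total: 3 comparisons


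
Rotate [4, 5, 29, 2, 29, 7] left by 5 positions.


Left rotate by 5: [7, 4, 5, 29, 2, 29]


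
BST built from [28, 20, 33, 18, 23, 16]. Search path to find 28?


BST root = 28
Search for 28: compare at each node
Path: [28]


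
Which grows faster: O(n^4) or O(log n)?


logarithmic grows slower than quartic
O(log n) is asymptotically smaller; O(n^4) grows faster


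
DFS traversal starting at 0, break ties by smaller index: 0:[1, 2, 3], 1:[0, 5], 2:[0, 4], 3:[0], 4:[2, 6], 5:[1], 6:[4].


DFS stack-based: start with [0]
Visit order: [0, 1, 5, 2, 4, 6, 3]


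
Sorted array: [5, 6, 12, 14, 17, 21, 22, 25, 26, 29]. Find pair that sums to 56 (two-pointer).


Two pointers: lo=0, hi=9
No pair sums to 56


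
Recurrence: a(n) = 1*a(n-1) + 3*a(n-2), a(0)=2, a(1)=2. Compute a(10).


Build bottom-up:
...a(8)=1016, a(9)=2318, a(10)=1*2318+3*1016=5366


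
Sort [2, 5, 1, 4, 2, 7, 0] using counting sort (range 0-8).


Count array: [1, 1, 2, 0, 1, 1, 0, 1, 0]
Reconstruct: [0, 1, 2, 2, 4, 5, 7]


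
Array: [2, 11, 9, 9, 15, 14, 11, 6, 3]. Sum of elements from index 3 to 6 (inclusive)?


Prefix sums: [0, 2, 13, 22, 31, 46, 60, 71, 77, 80]
Sum[3..6] = prefix[7] - prefix[3] = 71 - 22 = 49


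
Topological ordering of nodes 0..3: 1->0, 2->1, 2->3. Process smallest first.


Kahn's algorithm, process smallest node first
Order: [2, 1, 0, 3]


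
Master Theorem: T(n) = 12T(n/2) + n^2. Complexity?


a=12, b=2, c=2. log_2(12)=3.585 > c=2. Case 1: O(n^log_b(a)) = O(n^3.585)
Complexity: O(n^3.585)


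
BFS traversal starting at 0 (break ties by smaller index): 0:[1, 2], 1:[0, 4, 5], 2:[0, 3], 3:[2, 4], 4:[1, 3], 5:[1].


BFS queue: start with [0]
Visit order: [0, 1, 2, 4, 5, 3]


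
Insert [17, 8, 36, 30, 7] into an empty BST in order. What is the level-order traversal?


Root = 17; build tree by BST insertion.
Level-Order traversal: [17, 8, 36, 7, 30]


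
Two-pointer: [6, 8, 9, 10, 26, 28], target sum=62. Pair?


Two pointers: lo=0, hi=5
No pair sums to 62


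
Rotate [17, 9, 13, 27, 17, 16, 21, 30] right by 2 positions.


Right rotate by 2: [21, 30, 17, 9, 13, 27, 17, 16]


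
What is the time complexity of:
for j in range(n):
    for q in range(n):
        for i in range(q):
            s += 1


Per nesting level: O(n) * O(n) * O(n) [triangular over q] = O(n^3)
Complexity: O(n^3)


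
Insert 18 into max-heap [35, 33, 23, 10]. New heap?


Append 18: [35, 33, 23, 10, 18]
Bubble up: no swaps needed
Result: [35, 33, 23, 10, 18]


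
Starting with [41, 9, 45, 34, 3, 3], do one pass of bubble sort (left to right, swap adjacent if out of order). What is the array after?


After one pass: [9, 41, 34, 3, 3, 45]


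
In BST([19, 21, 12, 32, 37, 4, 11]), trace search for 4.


BST root = 19
Search for 4: compare at each node
Path: [19, 12, 4]


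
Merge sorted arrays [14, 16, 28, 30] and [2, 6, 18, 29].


Compare heads, take smaller each step.
Merged: [2, 6, 14, 16, 18, 28, 29, 30]


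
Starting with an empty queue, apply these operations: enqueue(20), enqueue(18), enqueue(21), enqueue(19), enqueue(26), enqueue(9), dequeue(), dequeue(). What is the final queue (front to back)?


enqueue(20) -> [20]
enqueue(18) -> [20, 18]
enqueue(21) -> [20, 18, 21]
enqueue(19) -> [20, 18, 21, 19]
enqueue(26) -> [20, 18, 21, 19, 26]
enqueue(9) -> [20, 18, 21, 19, 26, 9]
dequeue() returns 20 -> [18, 21, 19, 26, 9]
dequeue() returns 18 -> [21, 19, 26, 9]
Final queue (front to back): [21, 19, 26, 9]


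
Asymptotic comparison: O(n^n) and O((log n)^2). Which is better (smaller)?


polylogarithmic grows slower than n^n
O((log n)^2) is asymptotically smaller; O(n^n) grows faster


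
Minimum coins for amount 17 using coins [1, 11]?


dp[0]=0; dp[i]=1+min(dp[i-c] for c in coins)
...dp[12]=2, dp[13]=3, dp[14]=4, dp[15]=5, dp[16]=6, dp[17]=7
Minimum coins for 17 = 7


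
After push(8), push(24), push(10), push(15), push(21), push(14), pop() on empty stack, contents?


push(8) -> [8]
push(24) -> [8, 24]
push(10) -> [8, 24, 10]
push(15) -> [8, 24, 10, 15]
push(21) -> [8, 24, 10, 15, 21]
push(14) -> [8, 24, 10, 15, 21, 14]
pop() returns 14 -> [8, 24, 10, 15, 21]
Final stack (bottom to top): [8, 24, 10, 15, 21]


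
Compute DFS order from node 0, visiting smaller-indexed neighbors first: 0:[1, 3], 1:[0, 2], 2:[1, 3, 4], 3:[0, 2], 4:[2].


DFS stack-based: start with [0]
Visit order: [0, 1, 2, 3, 4]


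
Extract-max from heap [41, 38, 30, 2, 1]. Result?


Max = 41
Replace root with last, heapify down
Resulting heap: [38, 2, 30, 1]


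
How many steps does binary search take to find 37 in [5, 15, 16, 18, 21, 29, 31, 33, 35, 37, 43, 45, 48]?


Search for 37:
[0,12] mid=6 arr[6]=31
[7,12] mid=9 arr[9]=37
Total: 2 comparisons


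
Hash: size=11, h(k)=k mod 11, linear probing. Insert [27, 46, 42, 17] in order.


Insertions: 27->slot 5; 46->slot 2; 42->slot 9; 17->slot 6
Table: [None, None, 46, None, None, 27, 17, None, None, 42, None]


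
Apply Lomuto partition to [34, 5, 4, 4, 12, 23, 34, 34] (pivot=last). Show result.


Elements <= 34 go left of pivot.
Result: [34, 5, 4, 4, 12, 23, 34, 34], pivot at index 7


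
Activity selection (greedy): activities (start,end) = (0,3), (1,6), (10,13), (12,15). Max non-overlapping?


Greedy: pick earliest-ending, then skip overlaps.
Selected (2 activities): [(0, 3), (10, 13)]


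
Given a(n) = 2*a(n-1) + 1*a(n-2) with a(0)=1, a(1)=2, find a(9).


Build bottom-up:
...a(7)=408, a(8)=985, a(9)=2*985+1*408=2378


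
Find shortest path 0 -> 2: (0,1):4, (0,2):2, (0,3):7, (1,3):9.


Dijkstra from 0:
Distances: {0: 0, 1: 4, 2: 2, 3: 7}
Shortest distance to 2 = 2, path = [0, 2]


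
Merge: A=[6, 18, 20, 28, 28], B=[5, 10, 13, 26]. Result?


Compare heads, take smaller each step.
Merged: [5, 6, 10, 13, 18, 20, 26, 28, 28]


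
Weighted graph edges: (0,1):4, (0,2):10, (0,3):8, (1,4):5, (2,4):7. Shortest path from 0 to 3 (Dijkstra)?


Dijkstra from 0:
Distances: {0: 0, 1: 4, 2: 10, 3: 8, 4: 9}
Shortest distance to 3 = 8, path = [0, 3]


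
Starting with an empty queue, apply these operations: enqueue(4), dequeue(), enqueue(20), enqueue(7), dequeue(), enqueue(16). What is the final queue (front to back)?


enqueue(4) -> [4]
dequeue() returns 4 -> []
enqueue(20) -> [20]
enqueue(7) -> [20, 7]
dequeue() returns 20 -> [7]
enqueue(16) -> [7, 16]
Final queue (front to back): [7, 16]


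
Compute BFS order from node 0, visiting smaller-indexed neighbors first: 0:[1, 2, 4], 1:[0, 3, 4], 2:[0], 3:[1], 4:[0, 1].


BFS queue: start with [0]
Visit order: [0, 1, 2, 4, 3]


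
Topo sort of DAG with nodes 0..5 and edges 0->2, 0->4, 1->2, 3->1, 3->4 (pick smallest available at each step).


Kahn's algorithm, process smallest node first
Order: [0, 3, 1, 2, 4, 5]


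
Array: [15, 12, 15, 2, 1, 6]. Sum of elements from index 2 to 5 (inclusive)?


Prefix sums: [0, 15, 27, 42, 44, 45, 51]
Sum[2..5] = prefix[6] - prefix[2] = 51 - 27 = 24


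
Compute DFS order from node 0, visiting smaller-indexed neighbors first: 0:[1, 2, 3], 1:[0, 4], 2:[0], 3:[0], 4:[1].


DFS stack-based: start with [0]
Visit order: [0, 1, 4, 2, 3]


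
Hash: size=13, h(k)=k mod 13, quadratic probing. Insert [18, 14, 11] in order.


Insertions: 18->slot 5; 14->slot 1; 11->slot 11
Table: [None, 14, None, None, None, 18, None, None, None, None, None, 11, None]


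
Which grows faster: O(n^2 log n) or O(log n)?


logarithmic grows slower than n^2 log n
O(log n) is asymptotically smaller; O(n^2 log n) grows faster


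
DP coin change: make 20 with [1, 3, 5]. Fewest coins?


dp[0]=0; dp[i]=1+min(dp[i-c] for c in coins)
...dp[15]=3, dp[16]=4, dp[17]=5, dp[18]=4, dp[19]=5, dp[20]=4
Minimum coins for 20 = 4


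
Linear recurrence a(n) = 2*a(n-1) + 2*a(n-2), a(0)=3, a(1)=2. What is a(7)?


Build bottom-up:
...a(5)=184, a(6)=504, a(7)=2*504+2*184=1376


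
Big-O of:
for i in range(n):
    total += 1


Per nesting level: O(n) = O(n)
Complexity: O(n)


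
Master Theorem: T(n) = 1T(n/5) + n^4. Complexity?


a=1, b=5, c=4. log_5(1)=0 < c=4. Case 3: O(n^c) = O(n^4)
Complexity: O(n^4)


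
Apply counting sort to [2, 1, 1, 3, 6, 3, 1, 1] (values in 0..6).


Count array: [0, 4, 1, 2, 0, 0, 1]
Reconstruct: [1, 1, 1, 1, 2, 3, 3, 6]


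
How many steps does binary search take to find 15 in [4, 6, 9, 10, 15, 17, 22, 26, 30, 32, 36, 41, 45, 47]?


Search for 15:
[0,13] mid=6 arr[6]=22
[0,5] mid=2 arr[2]=9
[3,5] mid=4 arr[4]=15
Total: 3 comparisons


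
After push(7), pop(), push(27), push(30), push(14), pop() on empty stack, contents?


push(7) -> [7]
pop() returns 7 -> []
push(27) -> [27]
push(30) -> [27, 30]
push(14) -> [27, 30, 14]
pop() returns 14 -> [27, 30]
Final stack (bottom to top): [27, 30]


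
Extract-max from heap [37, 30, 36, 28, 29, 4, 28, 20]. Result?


Max = 37
Replace root with last, heapify down
Resulting heap: [36, 30, 28, 28, 29, 4, 20]


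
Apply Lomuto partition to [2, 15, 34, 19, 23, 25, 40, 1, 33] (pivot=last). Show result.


Elements <= 33 go left of pivot.
Result: [2, 15, 19, 23, 25, 1, 33, 34, 40], pivot at index 6


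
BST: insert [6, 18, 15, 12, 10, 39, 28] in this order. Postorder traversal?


Root = 6; build tree by BST insertion.
Postorder traversal: [10, 12, 15, 28, 39, 18, 6]


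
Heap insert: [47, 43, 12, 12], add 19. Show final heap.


Append 19: [47, 43, 12, 12, 19]
Bubble up: no swaps needed
Result: [47, 43, 12, 12, 19]


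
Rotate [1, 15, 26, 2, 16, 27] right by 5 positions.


Right rotate by 5: [15, 26, 2, 16, 27, 1]


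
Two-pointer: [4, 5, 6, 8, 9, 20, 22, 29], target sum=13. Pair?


Two pointers: lo=0, hi=7
Found pair: (4, 9) summing to 13


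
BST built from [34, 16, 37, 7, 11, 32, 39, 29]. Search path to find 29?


BST root = 34
Search for 29: compare at each node
Path: [34, 16, 32, 29]


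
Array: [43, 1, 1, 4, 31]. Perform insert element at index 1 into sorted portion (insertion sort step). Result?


After one pass: [1, 43, 1, 4, 31]


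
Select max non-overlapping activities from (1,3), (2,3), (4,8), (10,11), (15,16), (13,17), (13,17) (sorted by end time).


Greedy: pick earliest-ending, then skip overlaps.
Selected (4 activities): [(1, 3), (4, 8), (10, 11), (15, 16)]


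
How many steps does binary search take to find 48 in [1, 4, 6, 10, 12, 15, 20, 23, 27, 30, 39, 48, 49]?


Search for 48:
[0,12] mid=6 arr[6]=20
[7,12] mid=9 arr[9]=30
[10,12] mid=11 arr[11]=48
Total: 3 comparisons


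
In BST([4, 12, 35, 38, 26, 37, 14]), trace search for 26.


BST root = 4
Search for 26: compare at each node
Path: [4, 12, 35, 26]


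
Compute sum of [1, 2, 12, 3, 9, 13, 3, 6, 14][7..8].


Prefix sums: [0, 1, 3, 15, 18, 27, 40, 43, 49, 63]
Sum[7..8] = prefix[9] - prefix[7] = 63 - 43 = 20


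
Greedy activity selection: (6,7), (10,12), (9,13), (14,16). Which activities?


Greedy: pick earliest-ending, then skip overlaps.
Selected (3 activities): [(6, 7), (10, 12), (14, 16)]


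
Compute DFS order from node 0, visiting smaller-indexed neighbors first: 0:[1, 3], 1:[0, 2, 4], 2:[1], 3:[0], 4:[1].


DFS stack-based: start with [0]
Visit order: [0, 1, 2, 4, 3]


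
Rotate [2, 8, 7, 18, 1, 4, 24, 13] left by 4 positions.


Left rotate by 4: [1, 4, 24, 13, 2, 8, 7, 18]


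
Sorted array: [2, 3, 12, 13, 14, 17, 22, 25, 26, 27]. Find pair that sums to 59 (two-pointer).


Two pointers: lo=0, hi=9
No pair sums to 59


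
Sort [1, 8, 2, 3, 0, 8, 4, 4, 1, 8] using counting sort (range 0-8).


Count array: [1, 2, 1, 1, 2, 0, 0, 0, 3]
Reconstruct: [0, 1, 1, 2, 3, 4, 4, 8, 8, 8]


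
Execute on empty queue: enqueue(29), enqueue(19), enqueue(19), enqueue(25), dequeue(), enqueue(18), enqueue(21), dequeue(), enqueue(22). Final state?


enqueue(29) -> [29]
enqueue(19) -> [29, 19]
enqueue(19) -> [29, 19, 19]
enqueue(25) -> [29, 19, 19, 25]
dequeue() returns 29 -> [19, 19, 25]
enqueue(18) -> [19, 19, 25, 18]
enqueue(21) -> [19, 19, 25, 18, 21]
dequeue() returns 19 -> [19, 25, 18, 21]
enqueue(22) -> [19, 25, 18, 21, 22]
Final queue (front to back): [19, 25, 18, 21, 22]


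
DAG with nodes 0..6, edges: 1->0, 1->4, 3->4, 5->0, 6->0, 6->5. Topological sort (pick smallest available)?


Kahn's algorithm, process smallest node first
Order: [1, 2, 3, 4, 6, 5, 0]


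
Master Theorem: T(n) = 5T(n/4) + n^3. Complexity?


a=5, b=4, c=3. log_4(5)=1.161 < c=3. Case 3: O(n^c) = O(n^3)
Complexity: O(n^3)


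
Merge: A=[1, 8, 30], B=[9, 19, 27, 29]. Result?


Compare heads, take smaller each step.
Merged: [1, 8, 9, 19, 27, 29, 30]


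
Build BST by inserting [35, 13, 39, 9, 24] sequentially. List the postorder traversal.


Root = 35; build tree by BST insertion.
Postorder traversal: [9, 24, 13, 39, 35]


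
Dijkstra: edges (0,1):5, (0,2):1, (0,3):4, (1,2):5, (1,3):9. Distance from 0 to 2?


Dijkstra from 0:
Distances: {0: 0, 1: 5, 2: 1, 3: 4}
Shortest distance to 2 = 1, path = [0, 2]


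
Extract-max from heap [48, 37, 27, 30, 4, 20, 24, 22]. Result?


Max = 48
Replace root with last, heapify down
Resulting heap: [37, 30, 27, 22, 4, 20, 24]


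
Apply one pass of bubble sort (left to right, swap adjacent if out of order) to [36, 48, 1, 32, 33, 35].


After one pass: [36, 1, 32, 33, 35, 48]


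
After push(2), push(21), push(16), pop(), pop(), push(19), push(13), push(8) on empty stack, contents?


push(2) -> [2]
push(21) -> [2, 21]
push(16) -> [2, 21, 16]
pop() returns 16 -> [2, 21]
pop() returns 21 -> [2]
push(19) -> [2, 19]
push(13) -> [2, 19, 13]
push(8) -> [2, 19, 13, 8]
Final stack (bottom to top): [2, 19, 13, 8]


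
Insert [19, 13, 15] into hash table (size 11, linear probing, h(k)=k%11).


Insertions: 19->slot 8; 13->slot 2; 15->slot 4
Table: [None, None, 13, None, 15, None, None, None, 19, None, None]


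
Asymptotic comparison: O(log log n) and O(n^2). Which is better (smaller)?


double-logarithmic grows slower than quadratic
O(log log n) is asymptotically smaller; O(n^2) grows faster


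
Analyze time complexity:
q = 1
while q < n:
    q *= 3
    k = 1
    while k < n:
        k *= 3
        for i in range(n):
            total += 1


Per nesting level: O(log n) * O(log n) * O(n) = O(n (log n)^2)
Complexity: O(n (log n)^2)


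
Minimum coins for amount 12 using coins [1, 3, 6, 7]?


dp[0]=0; dp[i]=1+min(dp[i-c] for c in coins)
...dp[7]=1, dp[8]=2, dp[9]=2, dp[10]=2, dp[11]=3, dp[12]=2
Minimum coins for 12 = 2


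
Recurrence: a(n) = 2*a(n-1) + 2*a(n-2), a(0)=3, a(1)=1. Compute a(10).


Build bottom-up:
...a(8)=2864, a(9)=7824, a(10)=2*7824+2*2864=21376


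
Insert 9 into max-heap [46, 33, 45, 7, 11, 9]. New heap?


Append 9: [46, 33, 45, 7, 11, 9, 9]
Bubble up: no swaps needed
Result: [46, 33, 45, 7, 11, 9, 9]


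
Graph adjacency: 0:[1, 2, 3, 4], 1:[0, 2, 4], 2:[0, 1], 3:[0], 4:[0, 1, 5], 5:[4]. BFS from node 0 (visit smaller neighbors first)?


BFS queue: start with [0]
Visit order: [0, 1, 2, 3, 4, 5]


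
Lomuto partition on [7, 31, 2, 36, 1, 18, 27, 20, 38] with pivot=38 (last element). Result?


Elements <= 38 go left of pivot.
Result: [7, 31, 2, 36, 1, 18, 27, 20, 38], pivot at index 8


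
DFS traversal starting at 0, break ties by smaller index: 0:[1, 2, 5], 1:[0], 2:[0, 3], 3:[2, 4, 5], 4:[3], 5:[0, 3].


DFS stack-based: start with [0]
Visit order: [0, 1, 2, 3, 4, 5]


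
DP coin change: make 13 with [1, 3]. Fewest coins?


dp[0]=0; dp[i]=1+min(dp[i-c] for c in coins)
...dp[8]=4, dp[9]=3, dp[10]=4, dp[11]=5, dp[12]=4, dp[13]=5
Minimum coins for 13 = 5


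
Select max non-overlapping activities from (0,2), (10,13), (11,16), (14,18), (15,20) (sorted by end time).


Greedy: pick earliest-ending, then skip overlaps.
Selected (3 activities): [(0, 2), (10, 13), (14, 18)]


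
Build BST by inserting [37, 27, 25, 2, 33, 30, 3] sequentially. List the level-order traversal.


Root = 37; build tree by BST insertion.
Level-Order traversal: [37, 27, 25, 33, 2, 30, 3]


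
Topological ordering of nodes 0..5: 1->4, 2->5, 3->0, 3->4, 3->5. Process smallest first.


Kahn's algorithm, process smallest node first
Order: [1, 2, 3, 0, 4, 5]


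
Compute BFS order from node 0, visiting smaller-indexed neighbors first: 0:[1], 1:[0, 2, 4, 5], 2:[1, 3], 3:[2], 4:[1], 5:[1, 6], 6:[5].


BFS queue: start with [0]
Visit order: [0, 1, 2, 4, 5, 3, 6]


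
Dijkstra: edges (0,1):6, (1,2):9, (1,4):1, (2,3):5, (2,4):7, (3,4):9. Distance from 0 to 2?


Dijkstra from 0:
Distances: {0: 0, 1: 6, 2: 14, 3: 16, 4: 7}
Shortest distance to 2 = 14, path = [0, 1, 4, 2]


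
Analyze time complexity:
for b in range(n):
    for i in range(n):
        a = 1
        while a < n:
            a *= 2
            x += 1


Per nesting level: O(n) * O(n) * O(log n) = O(n^2 log n)
Complexity: O(n^2 log n)


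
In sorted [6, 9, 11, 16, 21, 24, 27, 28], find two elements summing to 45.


Two pointers: lo=0, hi=7
Found pair: (21, 24) summing to 45


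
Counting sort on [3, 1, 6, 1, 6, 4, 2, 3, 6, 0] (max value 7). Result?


Count array: [1, 2, 1, 2, 1, 0, 3, 0]
Reconstruct: [0, 1, 1, 2, 3, 3, 4, 6, 6, 6]


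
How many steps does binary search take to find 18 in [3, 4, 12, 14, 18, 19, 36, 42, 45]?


Search for 18:
[0,8] mid=4 arr[4]=18
Total: 1 comparisons


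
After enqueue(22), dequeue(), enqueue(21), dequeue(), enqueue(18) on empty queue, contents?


enqueue(22) -> [22]
dequeue() returns 22 -> []
enqueue(21) -> [21]
dequeue() returns 21 -> []
enqueue(18) -> [18]
Final queue (front to back): [18]


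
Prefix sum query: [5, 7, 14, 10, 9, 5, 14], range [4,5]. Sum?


Prefix sums: [0, 5, 12, 26, 36, 45, 50, 64]
Sum[4..5] = prefix[6] - prefix[4] = 50 - 36 = 14


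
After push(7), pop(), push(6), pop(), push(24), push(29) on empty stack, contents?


push(7) -> [7]
pop() returns 7 -> []
push(6) -> [6]
pop() returns 6 -> []
push(24) -> [24]
push(29) -> [24, 29]
Final stack (bottom to top): [24, 29]


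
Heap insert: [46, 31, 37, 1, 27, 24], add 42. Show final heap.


Append 42: [46, 31, 37, 1, 27, 24, 42]
Bubble up: swap idx 6(42) with idx 2(37)
Result: [46, 31, 42, 1, 27, 24, 37]


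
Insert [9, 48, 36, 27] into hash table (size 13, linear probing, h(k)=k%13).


Insertions: 9->slot 9; 48->slot 10; 36->slot 11; 27->slot 1
Table: [None, 27, None, None, None, None, None, None, None, 9, 48, 36, None]


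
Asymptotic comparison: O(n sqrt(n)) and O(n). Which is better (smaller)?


linear grows slower than n^1.5
O(n) is asymptotically smaller; O(n sqrt(n)) grows faster


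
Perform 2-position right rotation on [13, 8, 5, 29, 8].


Right rotate by 2: [29, 8, 13, 8, 5]


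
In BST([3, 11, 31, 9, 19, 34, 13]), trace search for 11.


BST root = 3
Search for 11: compare at each node
Path: [3, 11]


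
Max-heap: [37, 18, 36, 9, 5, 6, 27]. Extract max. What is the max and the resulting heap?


Max = 37
Replace root with last, heapify down
Resulting heap: [36, 18, 27, 9, 5, 6]


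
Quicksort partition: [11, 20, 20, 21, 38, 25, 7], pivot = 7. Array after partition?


Elements <= 7 go left of pivot.
Result: [7, 20, 20, 21, 38, 25, 11], pivot at index 0


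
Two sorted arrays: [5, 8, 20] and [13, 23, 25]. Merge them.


Compare heads, take smaller each step.
Merged: [5, 8, 13, 20, 23, 25]


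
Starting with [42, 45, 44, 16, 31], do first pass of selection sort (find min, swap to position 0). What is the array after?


After one pass: [16, 45, 44, 42, 31]


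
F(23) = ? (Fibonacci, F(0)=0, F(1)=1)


F(n)=F(n-1)+F(n-2)
...F(21)=10946, F(22)=17711, F(23)=28657


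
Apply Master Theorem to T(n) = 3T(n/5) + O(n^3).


a=3, b=5, c=3. log_5(3)=0.683 < c=3. Case 3: O(n^c) = O(n^3)
Complexity: O(n^3)


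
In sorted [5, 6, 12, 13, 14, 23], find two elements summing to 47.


Two pointers: lo=0, hi=5
No pair sums to 47


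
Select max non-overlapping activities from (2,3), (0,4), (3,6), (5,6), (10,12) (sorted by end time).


Greedy: pick earliest-ending, then skip overlaps.
Selected (3 activities): [(2, 3), (3, 6), (10, 12)]


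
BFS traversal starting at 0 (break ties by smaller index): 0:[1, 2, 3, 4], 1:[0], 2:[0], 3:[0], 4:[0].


BFS queue: start with [0]
Visit order: [0, 1, 2, 3, 4]


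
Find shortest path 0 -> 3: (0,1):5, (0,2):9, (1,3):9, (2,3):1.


Dijkstra from 0:
Distances: {0: 0, 1: 5, 2: 9, 3: 10}
Shortest distance to 3 = 10, path = [0, 2, 3]


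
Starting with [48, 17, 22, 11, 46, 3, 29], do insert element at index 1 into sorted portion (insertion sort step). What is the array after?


After one pass: [17, 48, 22, 11, 46, 3, 29]


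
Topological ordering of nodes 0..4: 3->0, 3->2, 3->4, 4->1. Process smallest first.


Kahn's algorithm, process smallest node first
Order: [3, 0, 2, 4, 1]


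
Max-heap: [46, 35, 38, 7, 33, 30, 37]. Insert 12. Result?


Append 12: [46, 35, 38, 7, 33, 30, 37, 12]
Bubble up: swap idx 7(12) with idx 3(7)
Result: [46, 35, 38, 12, 33, 30, 37, 7]


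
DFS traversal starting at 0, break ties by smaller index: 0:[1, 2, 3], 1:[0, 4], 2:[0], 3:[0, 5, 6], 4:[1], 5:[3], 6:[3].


DFS stack-based: start with [0]
Visit order: [0, 1, 4, 2, 3, 5, 6]


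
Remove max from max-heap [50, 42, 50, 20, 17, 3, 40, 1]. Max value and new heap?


Max = 50
Replace root with last, heapify down
Resulting heap: [50, 42, 40, 20, 17, 3, 1]


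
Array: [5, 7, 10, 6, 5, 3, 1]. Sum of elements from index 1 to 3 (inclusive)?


Prefix sums: [0, 5, 12, 22, 28, 33, 36, 37]
Sum[1..3] = prefix[4] - prefix[1] = 28 - 5 = 23


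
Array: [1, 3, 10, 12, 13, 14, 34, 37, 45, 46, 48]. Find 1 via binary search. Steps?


Search for 1:
[0,10] mid=5 arr[5]=14
[0,4] mid=2 arr[2]=10
[0,1] mid=0 arr[0]=1
Total: 3 comparisons


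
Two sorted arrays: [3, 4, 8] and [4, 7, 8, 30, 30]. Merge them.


Compare heads, take smaller each step.
Merged: [3, 4, 4, 7, 8, 8, 30, 30]


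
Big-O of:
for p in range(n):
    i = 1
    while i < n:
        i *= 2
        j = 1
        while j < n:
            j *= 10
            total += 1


Per nesting level: O(n) * O(log n) * O(log n) = O(n (log n)^2)
Complexity: O(n (log n)^2)


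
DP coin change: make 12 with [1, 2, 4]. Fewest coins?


dp[0]=0; dp[i]=1+min(dp[i-c] for c in coins)
...dp[7]=3, dp[8]=2, dp[9]=3, dp[10]=3, dp[11]=4, dp[12]=3
Minimum coins for 12 = 3


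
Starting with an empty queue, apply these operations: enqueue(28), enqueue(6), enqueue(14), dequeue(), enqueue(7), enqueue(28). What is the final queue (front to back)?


enqueue(28) -> [28]
enqueue(6) -> [28, 6]
enqueue(14) -> [28, 6, 14]
dequeue() returns 28 -> [6, 14]
enqueue(7) -> [6, 14, 7]
enqueue(28) -> [6, 14, 7, 28]
Final queue (front to back): [6, 14, 7, 28]


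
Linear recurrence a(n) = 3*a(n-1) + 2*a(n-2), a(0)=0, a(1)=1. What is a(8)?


Build bottom-up:
...a(6)=495, a(7)=1763, a(8)=3*1763+2*495=6279


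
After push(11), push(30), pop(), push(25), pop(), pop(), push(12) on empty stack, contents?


push(11) -> [11]
push(30) -> [11, 30]
pop() returns 30 -> [11]
push(25) -> [11, 25]
pop() returns 25 -> [11]
pop() returns 11 -> []
push(12) -> [12]
Final stack (bottom to top): [12]


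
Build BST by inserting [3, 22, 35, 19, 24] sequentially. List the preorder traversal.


Root = 3; build tree by BST insertion.
Preorder traversal: [3, 22, 19, 35, 24]


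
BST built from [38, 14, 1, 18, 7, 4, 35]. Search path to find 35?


BST root = 38
Search for 35: compare at each node
Path: [38, 14, 18, 35]


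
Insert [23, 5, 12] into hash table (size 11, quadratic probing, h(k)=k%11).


Insertions: 23->slot 1; 5->slot 5; 12->slot 2
Table: [None, 23, 12, None, None, 5, None, None, None, None, None]


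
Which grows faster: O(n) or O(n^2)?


linear grows slower than quadratic
O(n) is asymptotically smaller; O(n^2) grows faster


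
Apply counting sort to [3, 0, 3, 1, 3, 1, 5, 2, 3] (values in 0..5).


Count array: [1, 2, 1, 4, 0, 1]
Reconstruct: [0, 1, 1, 2, 3, 3, 3, 3, 5]


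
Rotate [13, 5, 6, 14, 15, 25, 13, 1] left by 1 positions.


Left rotate by 1: [5, 6, 14, 15, 25, 13, 1, 13]


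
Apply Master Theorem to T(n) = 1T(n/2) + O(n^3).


a=1, b=2, c=3. log_2(1)=0 < c=3. Case 3: O(n^c) = O(n^3)
Complexity: O(n^3)


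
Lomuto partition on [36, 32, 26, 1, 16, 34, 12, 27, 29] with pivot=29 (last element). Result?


Elements <= 29 go left of pivot.
Result: [26, 1, 16, 12, 27, 29, 32, 36, 34], pivot at index 5


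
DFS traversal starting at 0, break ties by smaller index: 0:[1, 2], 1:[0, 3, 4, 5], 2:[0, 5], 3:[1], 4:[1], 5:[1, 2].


DFS stack-based: start with [0]
Visit order: [0, 1, 3, 4, 5, 2]


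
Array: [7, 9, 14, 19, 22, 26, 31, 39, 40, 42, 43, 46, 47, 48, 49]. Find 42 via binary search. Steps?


Search for 42:
[0,14] mid=7 arr[7]=39
[8,14] mid=11 arr[11]=46
[8,10] mid=9 arr[9]=42
Total: 3 comparisons
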